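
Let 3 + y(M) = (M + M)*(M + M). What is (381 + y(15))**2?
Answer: 1633284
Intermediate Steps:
y(M) = -3 + 4*M**2 (y(M) = -3 + (M + M)*(M + M) = -3 + (2*M)*(2*M) = -3 + 4*M**2)
(381 + y(15))**2 = (381 + (-3 + 4*15**2))**2 = (381 + (-3 + 4*225))**2 = (381 + (-3 + 900))**2 = (381 + 897)**2 = 1278**2 = 1633284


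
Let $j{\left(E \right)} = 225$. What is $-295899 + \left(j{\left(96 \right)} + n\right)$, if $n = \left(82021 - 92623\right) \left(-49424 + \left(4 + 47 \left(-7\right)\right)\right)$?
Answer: $527143224$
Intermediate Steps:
$n = 527438898$ ($n = - 10602 \left(-49424 + \left(4 - 329\right)\right) = - 10602 \left(-49424 - 325\right) = \left(-10602\right) \left(-49749\right) = 527438898$)
$-295899 + \left(j{\left(96 \right)} + n\right) = -295899 + \left(225 + 527438898\right) = -295899 + 527439123 = 527143224$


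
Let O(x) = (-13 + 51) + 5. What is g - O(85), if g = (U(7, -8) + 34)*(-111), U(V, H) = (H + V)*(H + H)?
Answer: -5593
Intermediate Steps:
O(x) = 43 (O(x) = 38 + 5 = 43)
U(V, H) = 2*H*(H + V) (U(V, H) = (H + V)*(2*H) = 2*H*(H + V))
g = -5550 (g = (2*(-8)*(-8 + 7) + 34)*(-111) = (2*(-8)*(-1) + 34)*(-111) = (16 + 34)*(-111) = 50*(-111) = -5550)
g - O(85) = -5550 - 1*43 = -5550 - 43 = -5593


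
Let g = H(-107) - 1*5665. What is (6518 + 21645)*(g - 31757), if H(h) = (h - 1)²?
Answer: -725422554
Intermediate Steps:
H(h) = (-1 + h)²
g = 5999 (g = (-1 - 107)² - 1*5665 = (-108)² - 5665 = 11664 - 5665 = 5999)
(6518 + 21645)*(g - 31757) = (6518 + 21645)*(5999 - 31757) = 28163*(-25758) = -725422554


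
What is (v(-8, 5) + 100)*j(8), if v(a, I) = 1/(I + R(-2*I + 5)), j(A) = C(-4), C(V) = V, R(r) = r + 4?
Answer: -401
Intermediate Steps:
R(r) = 4 + r
j(A) = -4
v(a, I) = 1/(9 - I) (v(a, I) = 1/(I + (4 + (-2*I + 5))) = 1/(I + (4 + (5 - 2*I))) = 1/(I + (9 - 2*I)) = 1/(9 - I))
(v(-8, 5) + 100)*j(8) = (1/(9 - 1*5) + 100)*(-4) = (1/(9 - 5) + 100)*(-4) = (1/4 + 100)*(-4) = (¼ + 100)*(-4) = (401/4)*(-4) = -401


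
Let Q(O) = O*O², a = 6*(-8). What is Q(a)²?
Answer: 12230590464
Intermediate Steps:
a = -48
Q(O) = O³
Q(a)² = ((-48)³)² = (-110592)² = 12230590464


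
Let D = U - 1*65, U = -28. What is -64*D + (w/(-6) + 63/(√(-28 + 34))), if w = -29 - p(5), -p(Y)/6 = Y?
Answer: 35711/6 + 21*√6/2 ≈ 5977.6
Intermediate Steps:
p(Y) = -6*Y
w = 1 (w = -29 - (-6)*5 = -29 - 1*(-30) = -29 + 30 = 1)
D = -93 (D = -28 - 1*65 = -28 - 65 = -93)
-64*D + (w/(-6) + 63/(√(-28 + 34))) = -64*(-93) + (1/(-6) + 63/(√(-28 + 34))) = 5952 + (1*(-⅙) + 63/(√6)) = 5952 + (-⅙ + 63*(√6/6)) = 5952 + (-⅙ + 21*√6/2) = 35711/6 + 21*√6/2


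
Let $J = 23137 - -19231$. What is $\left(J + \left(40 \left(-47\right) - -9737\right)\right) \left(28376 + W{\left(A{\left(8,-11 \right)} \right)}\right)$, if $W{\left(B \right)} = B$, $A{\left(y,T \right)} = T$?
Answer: $1424632125$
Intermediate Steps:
$J = 42368$ ($J = 23137 + 19231 = 42368$)
$\left(J + \left(40 \left(-47\right) - -9737\right)\right) \left(28376 + W{\left(A{\left(8,-11 \right)} \right)}\right) = \left(42368 + \left(40 \left(-47\right) - -9737\right)\right) \left(28376 - 11\right) = \left(42368 + \left(-1880 + 9737\right)\right) 28365 = \left(42368 + 7857\right) 28365 = 50225 \cdot 28365 = 1424632125$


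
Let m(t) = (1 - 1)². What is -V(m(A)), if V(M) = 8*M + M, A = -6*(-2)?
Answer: 0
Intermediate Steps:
A = 12
m(t) = 0 (m(t) = 0² = 0)
V(M) = 9*M
-V(m(A)) = -9*0 = -1*0 = 0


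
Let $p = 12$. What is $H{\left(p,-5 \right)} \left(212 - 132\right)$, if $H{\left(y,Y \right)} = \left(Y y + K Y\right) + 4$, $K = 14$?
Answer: $-10080$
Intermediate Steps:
$H{\left(y,Y \right)} = 4 + 14 Y + Y y$ ($H{\left(y,Y \right)} = \left(Y y + 14 Y\right) + 4 = \left(14 Y + Y y\right) + 4 = 4 + 14 Y + Y y$)
$H{\left(p,-5 \right)} \left(212 - 132\right) = \left(4 + 14 \left(-5\right) - 60\right) \left(212 - 132\right) = \left(4 - 70 - 60\right) 80 = \left(-126\right) 80 = -10080$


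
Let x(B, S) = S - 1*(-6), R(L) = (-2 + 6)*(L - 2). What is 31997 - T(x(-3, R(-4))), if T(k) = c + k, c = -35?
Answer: 32050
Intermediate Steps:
R(L) = -8 + 4*L (R(L) = 4*(-2 + L) = -8 + 4*L)
x(B, S) = 6 + S (x(B, S) = S + 6 = 6 + S)
T(k) = -35 + k
31997 - T(x(-3, R(-4))) = 31997 - (-35 + (6 + (-8 + 4*(-4)))) = 31997 - (-35 + (6 + (-8 - 16))) = 31997 - (-35 + (6 - 24)) = 31997 - (-35 - 18) = 31997 - 1*(-53) = 31997 + 53 = 32050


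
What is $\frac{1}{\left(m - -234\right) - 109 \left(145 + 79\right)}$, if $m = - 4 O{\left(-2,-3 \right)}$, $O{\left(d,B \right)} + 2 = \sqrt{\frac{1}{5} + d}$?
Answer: $- \frac{6715}{162328418} + \frac{i \sqrt{5}}{243492627} \approx -4.1367 \cdot 10^{-5} + 9.1833 \cdot 10^{-9} i$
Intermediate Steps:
$O{\left(d,B \right)} = -2 + \sqrt{\frac{1}{5} + d}$
$m = 8 - \frac{12 i \sqrt{5}}{5}$ ($m = - 4 \left(-2 + \frac{\sqrt{5 + 25 \left(-2\right)}}{5}\right) = - 4 \left(-2 + \frac{\sqrt{5 - 50}}{5}\right) = - 4 \left(-2 + \frac{\sqrt{-45}}{5}\right) = - 4 \left(-2 + \frac{3 i \sqrt{5}}{5}\right) = 8 - \frac{12 i \sqrt{5}}{5} \approx 8.0 - 5.3666 i$)
$\frac{1}{\left(m - -234\right) - 109 \left(145 + 79\right)} = \frac{1}{\left(\left(8 - \frac{12 i \sqrt{5}}{5}\right) - -234\right) - 109 \left(145 + 79\right)} = \frac{1}{\left(\left(8 - \frac{12 i \sqrt{5}}{5}\right) + 234\right) - 24416} = \frac{1}{\left(242 - \frac{12 i \sqrt{5}}{5}\right) - 24416} = \frac{1}{-24174 - \frac{12 i \sqrt{5}}{5}}$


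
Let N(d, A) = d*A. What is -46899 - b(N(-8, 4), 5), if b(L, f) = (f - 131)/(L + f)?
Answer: -140711/3 ≈ -46904.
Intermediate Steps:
N(d, A) = A*d
b(L, f) = (-131 + f)/(L + f)
-46899 - b(N(-8, 4), 5) = -46899 - (-131 + 5)/(4*(-8) + 5) = -46899 - (-126)/(-32 + 5) = -46899 - (-126)/(-27) = -46899 - (-1)*(-126)/27 = -46899 - 1*14/3 = -46899 - 14/3 = -140711/3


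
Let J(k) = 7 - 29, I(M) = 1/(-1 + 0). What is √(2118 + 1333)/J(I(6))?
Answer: -√3451/22 ≈ -2.6702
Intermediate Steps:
I(M) = -1 (I(M) = 1/(-1) = -1)
J(k) = -22
√(2118 + 1333)/J(I(6)) = √(2118 + 1333)/(-22) = √3451*(-1/22) = -√3451/22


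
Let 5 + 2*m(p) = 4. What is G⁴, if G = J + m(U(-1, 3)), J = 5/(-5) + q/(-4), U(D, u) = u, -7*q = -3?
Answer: 4100625/614656 ≈ 6.6714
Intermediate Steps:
q = 3/7 (q = -⅐*(-3) = 3/7 ≈ 0.42857)
m(p) = -½ (m(p) = -5/2 + (½)*4 = -5/2 + 2 = -½)
J = -31/28 (J = 5/(-5) + (3/7)/(-4) = 5*(-⅕) + (3/7)*(-¼) = -1 - 3/28 = -31/28 ≈ -1.1071)
G = -45/28 (G = -31/28 - ½ = -45/28 ≈ -1.6071)
G⁴ = (-45/28)⁴ = 4100625/614656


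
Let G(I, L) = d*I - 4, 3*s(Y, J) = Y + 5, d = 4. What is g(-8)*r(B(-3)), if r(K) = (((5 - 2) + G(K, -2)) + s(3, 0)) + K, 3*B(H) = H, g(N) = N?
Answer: 80/3 ≈ 26.667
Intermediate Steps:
B(H) = H/3
s(Y, J) = 5/3 + Y/3 (s(Y, J) = (Y + 5)/3 = (5 + Y)/3 = 5/3 + Y/3)
G(I, L) = -4 + 4*I (G(I, L) = 4*I - 4 = -4 + 4*I)
r(K) = 5/3 + 5*K (r(K) = (((5 - 2) + (-4 + 4*K)) + (5/3 + (⅓)*3)) + K = ((3 + (-4 + 4*K)) + (5/3 + 1)) + K = ((-1 + 4*K) + 8/3) + K = (5/3 + 4*K) + K = 5/3 + 5*K)
g(-8)*r(B(-3)) = -8*(5/3 + 5*((⅓)*(-3))) = -8*(5/3 + 5*(-1)) = -8*(5/3 - 5) = -8*(-10/3) = 80/3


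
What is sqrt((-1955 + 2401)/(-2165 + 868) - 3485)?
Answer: I*sqrt(5863076827)/1297 ≈ 59.037*I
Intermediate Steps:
sqrt((-1955 + 2401)/(-2165 + 868) - 3485) = sqrt(446/(-1297) - 3485) = sqrt(446*(-1/1297) - 3485) = sqrt(-446/1297 - 3485) = sqrt(-4520491/1297) = I*sqrt(5863076827)/1297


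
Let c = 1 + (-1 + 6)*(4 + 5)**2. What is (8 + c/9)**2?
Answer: 228484/81 ≈ 2820.8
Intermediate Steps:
c = 406 (c = 1 + 5*9**2 = 1 + 5*81 = 1 + 405 = 406)
(8 + c/9)**2 = (8 + 406/9)**2 = (478/9)**2 = 228484/81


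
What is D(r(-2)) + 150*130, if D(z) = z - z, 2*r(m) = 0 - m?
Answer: 19500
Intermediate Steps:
r(m) = -m/2 (r(m) = (0 - m)/2 = (-m)/2 = -m/2)
D(z) = 0
D(r(-2)) + 150*130 = 0 + 150*130 = 0 + 19500 = 19500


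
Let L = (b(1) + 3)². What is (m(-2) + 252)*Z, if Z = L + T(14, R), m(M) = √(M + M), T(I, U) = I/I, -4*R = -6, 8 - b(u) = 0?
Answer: 30744 + 244*I ≈ 30744.0 + 244.0*I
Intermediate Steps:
b(u) = 8 (b(u) = 8 - 1*0 = 8 + 0 = 8)
R = 3/2 (R = -¼*(-6) = 3/2 ≈ 1.5000)
T(I, U) = 1
m(M) = √2*√M (m(M) = √(2*M) = √2*√M)
L = 121 (L = (8 + 3)² = 11² = 121)
Z = 122 (Z = 121 + 1 = 122)
(m(-2) + 252)*Z = (√2*√(-2) + 252)*122 = (√2*(I*√2) + 252)*122 = (2*I + 252)*122 = (252 + 2*I)*122 = 30744 + 244*I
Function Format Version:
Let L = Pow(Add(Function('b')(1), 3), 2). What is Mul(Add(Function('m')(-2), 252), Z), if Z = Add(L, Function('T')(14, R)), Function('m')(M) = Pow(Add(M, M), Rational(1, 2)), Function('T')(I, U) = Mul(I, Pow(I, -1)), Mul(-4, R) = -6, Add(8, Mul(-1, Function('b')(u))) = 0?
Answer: Add(30744, Mul(244, I)) ≈ Add(30744., Mul(244.00, I))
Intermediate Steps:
Function('b')(u) = 8 (Function('b')(u) = Add(8, Mul(-1, 0)) = Add(8, 0) = 8)
R = Rational(3, 2) (R = Mul(Rational(-1, 4), -6) = Rational(3, 2) ≈ 1.5000)
Function('T')(I, U) = 1
Function('m')(M) = Mul(Pow(2, Rational(1, 2)), Pow(M, Rational(1, 2))) (Function('m')(M) = Pow(Mul(2, M), Rational(1, 2)) = Mul(Pow(2, Rational(1, 2)), Pow(M, Rational(1, 2))))
L = 121 (L = Pow(Add(8, 3), 2) = Pow(11, 2) = 121)
Z = 122 (Z = Add(121, 1) = 122)
Mul(Add(Function('m')(-2), 252), Z) = Mul(Add(Mul(Pow(2, Rational(1, 2)), Pow(-2, Rational(1, 2))), 252), 122) = Mul(Add(Mul(Pow(2, Rational(1, 2)), Mul(I, Pow(2, Rational(1, 2)))), 252), 122) = Mul(Add(Mul(2, I), 252), 122) = Mul(Add(252, Mul(2, I)), 122) = Add(30744, Mul(244, I))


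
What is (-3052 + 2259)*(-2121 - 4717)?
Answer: 5422534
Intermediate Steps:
(-3052 + 2259)*(-2121 - 4717) = -793*(-6838) = 5422534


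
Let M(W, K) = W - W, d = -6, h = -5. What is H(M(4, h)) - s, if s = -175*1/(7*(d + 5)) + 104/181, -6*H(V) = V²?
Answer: -4629/181 ≈ -25.575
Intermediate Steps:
M(W, K) = 0
H(V) = -V²/6
s = 4629/181 (s = -175*1/(7*(-6 + 5)) + 104/181 = -175/((-1*7)) + 104*(1/181) = -175/(-7) + 104/181 = -175*(-⅐) + 104/181 = 25 + 104/181 = 4629/181 ≈ 25.575)
H(M(4, h)) - s = -⅙*0² - 1*4629/181 = -⅙*0 - 4629/181 = 0 - 4629/181 = -4629/181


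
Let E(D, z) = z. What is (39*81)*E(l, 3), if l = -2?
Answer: 9477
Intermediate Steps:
(39*81)*E(l, 3) = (39*81)*3 = 3159*3 = 9477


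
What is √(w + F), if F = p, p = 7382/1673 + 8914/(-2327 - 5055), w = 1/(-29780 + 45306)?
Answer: √601210271436666761058/13696245374 ≈ 1.7902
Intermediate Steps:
w = 1/15526 ≈ 6.4408e-5
p = 19790401/6175043 (p = 7382*(1/1673) + 8914/(-7382) = 7382/1673 + 8914*(-1/7382) = 7382/1673 - 4457/3691 = 19790401/6175043 ≈ 3.2049)
F = 19790401/6175043 ≈ 3.2049
√(w + F) = √(1/15526 + 19790401/6175043) = √(43895991567/13696245374) = √601210271436666761058/13696245374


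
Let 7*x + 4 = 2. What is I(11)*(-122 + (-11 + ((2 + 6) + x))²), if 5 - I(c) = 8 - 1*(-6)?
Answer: 49041/49 ≈ 1000.8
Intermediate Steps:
I(c) = -9 (I(c) = 5 - (8 - 1*(-6)) = 5 - (8 + 6) = 5 - 1*14 = 5 - 14 = -9)
x = -2/7 (x = -4/7 + (⅐)*2 = -4/7 + 2/7 = -2/7 ≈ -0.28571)
I(11)*(-122 + (-11 + ((2 + 6) + x))²) = -9*(-122 + (-11 + ((2 + 6) - 2/7))²) = -9*(-122 + (-11 + (8 - 2/7))²) = -9*(-122 + (-11 + 54/7)²) = -9*(-122 + (-23/7)²) = -9*(-122 + 529/49) = -9*(-5449/49) = 49041/49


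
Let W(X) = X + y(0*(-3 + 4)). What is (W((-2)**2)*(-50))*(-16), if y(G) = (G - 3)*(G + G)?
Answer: 3200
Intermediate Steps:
y(G) = 2*G*(-3 + G) (y(G) = (-3 + G)*(2*G) = 2*G*(-3 + G))
W(X) = X (W(X) = X + 2*(0*(-3 + 4))*(-3 + 0*(-3 + 4)) = X + 2*(0*1)*(-3 + 0*1) = X + 2*0*(-3 + 0) = X + 2*0*(-3) = X + 0 = X)
(W((-2)**2)*(-50))*(-16) = ((-2)**2*(-50))*(-16) = (4*(-50))*(-16) = -200*(-16) = 3200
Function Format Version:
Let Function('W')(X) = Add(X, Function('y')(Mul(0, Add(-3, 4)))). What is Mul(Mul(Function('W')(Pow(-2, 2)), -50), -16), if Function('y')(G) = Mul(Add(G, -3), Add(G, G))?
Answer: 3200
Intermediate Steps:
Function('y')(G) = Mul(2, G, Add(-3, G)) (Function('y')(G) = Mul(Add(-3, G), Mul(2, G)) = Mul(2, G, Add(-3, G)))
Function('W')(X) = X (Function('W')(X) = Add(X, Mul(2, Mul(0, Add(-3, 4)), Add(-3, Mul(0, Add(-3, 4))))) = Add(X, Mul(2, Mul(0, 1), Add(-3, Mul(0, 1)))) = Add(X, Mul(2, 0, Add(-3, 0))) = Add(X, Mul(2, 0, -3)) = Add(X, 0) = X)
Mul(Mul(Function('W')(Pow(-2, 2)), -50), -16) = Mul(Mul(Pow(-2, 2), -50), -16) = Mul(Mul(4, -50), -16) = Mul(-200, -16) = 3200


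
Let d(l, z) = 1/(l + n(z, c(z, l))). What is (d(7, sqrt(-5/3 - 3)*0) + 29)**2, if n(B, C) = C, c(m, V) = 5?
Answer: 121801/144 ≈ 845.84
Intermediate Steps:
d(l, z) = 1/(5 + l) (d(l, z) = 1/(l + 5) = 1/(5 + l))
(d(7, sqrt(-5/3 - 3)*0) + 29)**2 = (1/(5 + 7) + 29)**2 = (1/12 + 29)**2 = (349/12)**2 = 121801/144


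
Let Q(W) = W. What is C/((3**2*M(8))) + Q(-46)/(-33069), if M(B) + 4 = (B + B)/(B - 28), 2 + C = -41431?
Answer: 761194369/793656 ≈ 959.10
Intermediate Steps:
C = -41433 (C = -2 - 41431 = -41433)
M(B) = -4 + 2*B/(-28 + B) (M(B) = -4 + (B + B)/(B - 28) = -4 + (2*B)/(-28 + B) = -4 + 2*B/(-28 + B))
C/((3**2*M(8))) + Q(-46)/(-33069) = -41433*(-28 + 8)/(18*(56 - 1*8)) - 46/(-33069) = -41433*(-10/(9*(56 - 8))) - 46*(-1/33069) = -41433/(9*(2*(-1/20)*48)) + 46/33069 = -41433/(9*(-24/5)) + 46/33069 = -41433/(-216/5) + 46/33069 = -41433*(-5/216) + 46/33069 = 69055/72 + 46/33069 = 761194369/793656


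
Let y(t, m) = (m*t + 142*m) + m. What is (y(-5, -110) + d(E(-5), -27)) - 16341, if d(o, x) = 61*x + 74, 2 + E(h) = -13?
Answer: -33094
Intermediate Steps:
E(h) = -15 (E(h) = -2 - 13 = -15)
d(o, x) = 74 + 61*x
y(t, m) = 143*m + m*t (y(t, m) = (142*m + m*t) + m = 143*m + m*t)
(y(-5, -110) + d(E(-5), -27)) - 16341 = (-110*(143 - 5) + (74 + 61*(-27))) - 16341 = (-110*138 + (74 - 1647)) - 16341 = (-15180 - 1573) - 16341 = -16753 - 16341 = -33094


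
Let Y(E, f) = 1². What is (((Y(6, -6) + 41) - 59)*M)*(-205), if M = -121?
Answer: -421685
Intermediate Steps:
Y(E, f) = 1
(((Y(6, -6) + 41) - 59)*M)*(-205) = (((1 + 41) - 59)*(-121))*(-205) = ((42 - 59)*(-121))*(-205) = -17*(-121)*(-205) = 2057*(-205) = -421685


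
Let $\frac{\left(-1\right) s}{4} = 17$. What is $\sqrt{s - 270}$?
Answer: $13 i \sqrt{2} \approx 18.385 i$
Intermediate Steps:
$s = -68$ ($s = \left(-4\right) 17 = -68$)
$\sqrt{s - 270} = \sqrt{-68 - 270} = \sqrt{-338} = 13 i \sqrt{2}$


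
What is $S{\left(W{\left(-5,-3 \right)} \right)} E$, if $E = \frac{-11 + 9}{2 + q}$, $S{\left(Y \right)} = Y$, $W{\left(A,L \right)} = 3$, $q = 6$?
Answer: $- \frac{3}{4} \approx -0.75$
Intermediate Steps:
$E = - \frac{1}{4}$ ($E = \frac{-11 + 9}{2 + 6} = - \frac{2}{8} = \left(-2\right) \frac{1}{8} = - \frac{1}{4} \approx -0.25$)
$S{\left(W{\left(-5,-3 \right)} \right)} E = 3 \left(- \frac{1}{4}\right) = - \frac{3}{4}$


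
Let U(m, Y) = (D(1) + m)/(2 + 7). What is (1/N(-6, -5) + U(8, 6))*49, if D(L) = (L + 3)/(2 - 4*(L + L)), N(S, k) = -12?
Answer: 3871/108 ≈ 35.843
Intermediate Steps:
D(L) = (3 + L)/(2 - 8*L)
U(m, Y) = -2/27 + m/9 (U(m, Y) = ((-3 - 1*1)/(2*(-1 + 4*1)) + m)/(2 + 7) = ((-3 - 1)/(2*(-1 + 4)) + m)/9 = ((½)*(-4)/3 + m)*(⅑) = ((½)*(⅓)*(-4) + m)*(⅑) = (-⅔ + m)*(⅑) = -2/27 + m/9)
(1/N(-6, -5) + U(8, 6))*49 = (1/(-12) + (-2/27 + (⅑)*8))*49 = (-1/12 + (-2/27 + 8/9))*49 = (-1/12 + 22/27)*49 = (79/108)*49 = 3871/108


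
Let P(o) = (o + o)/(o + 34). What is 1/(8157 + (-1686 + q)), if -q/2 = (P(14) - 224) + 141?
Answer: 6/39815 ≈ 0.00015070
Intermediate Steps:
P(o) = 2*o/(34 + o) (P(o) = (2*o)/(34 + o) = 2*o/(34 + o))
q = 989/6 (q = -2*((2*14/(34 + 14) - 224) + 141) = -2*((2*14/48 - 224) + 141) = -2*((2*14*(1/48) - 224) + 141) = -2*((7/12 - 224) + 141) = -2*(-2681/12 + 141) = -2*(-989/12) = 989/6 ≈ 164.83)
1/(8157 + (-1686 + q)) = 1/(8157 + (-1686 + 989/6)) = 1/(8157 - 9127/6) = 1/(39815/6) = 6/39815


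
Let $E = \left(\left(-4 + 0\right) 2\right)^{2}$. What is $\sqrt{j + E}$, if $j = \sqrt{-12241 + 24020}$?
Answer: $\sqrt{64 + \sqrt{11779}} \approx 13.135$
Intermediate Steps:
$j = \sqrt{11779} \approx 108.53$
$E = 64$ ($E = \left(\left(-4\right) 2\right)^{2} = \left(-8\right)^{2} = 64$)
$\sqrt{j + E} = \sqrt{\sqrt{11779} + 64} = \sqrt{64 + \sqrt{11779}}$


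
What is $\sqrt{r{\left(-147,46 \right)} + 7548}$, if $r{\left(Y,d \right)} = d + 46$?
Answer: $2 \sqrt{1910} \approx 87.407$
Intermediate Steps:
$r{\left(Y,d \right)} = 46 + d$
$\sqrt{r{\left(-147,46 \right)} + 7548} = \sqrt{\left(46 + 46\right) + 7548} = \sqrt{92 + 7548} = \sqrt{7640} = 2 \sqrt{1910}$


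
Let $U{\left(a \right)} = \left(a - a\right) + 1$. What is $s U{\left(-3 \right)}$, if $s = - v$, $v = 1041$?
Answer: $-1041$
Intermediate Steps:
$U{\left(a \right)} = 1$ ($U{\left(a \right)} = 0 + 1 = 1$)
$s = -1041$ ($s = \left(-1\right) 1041 = -1041$)
$s U{\left(-3 \right)} = \left(-1041\right) 1 = -1041$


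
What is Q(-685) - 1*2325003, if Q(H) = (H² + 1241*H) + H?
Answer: -2706548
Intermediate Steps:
Q(H) = H² + 1242*H
Q(-685) - 1*2325003 = -685*(1242 - 685) - 1*2325003 = -685*557 - 2325003 = -381545 - 2325003 = -2706548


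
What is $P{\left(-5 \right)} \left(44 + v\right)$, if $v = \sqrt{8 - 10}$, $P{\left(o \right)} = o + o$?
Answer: $-440 - 10 i \sqrt{2} \approx -440.0 - 14.142 i$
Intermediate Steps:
$P{\left(o \right)} = 2 o$
$v = i \sqrt{2}$ ($v = \sqrt{-2} = i \sqrt{2} \approx 1.4142 i$)
$P{\left(-5 \right)} \left(44 + v\right) = 2 \left(-5\right) \left(44 + i \sqrt{2}\right) = - 10 \left(44 + i \sqrt{2}\right) = -440 - 10 i \sqrt{2}$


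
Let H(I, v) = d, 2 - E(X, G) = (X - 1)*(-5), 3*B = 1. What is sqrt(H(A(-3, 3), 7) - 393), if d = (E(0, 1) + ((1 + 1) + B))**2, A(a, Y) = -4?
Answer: I*sqrt(3533)/3 ≈ 19.813*I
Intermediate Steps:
B = 1/3 (B = (1/3)*1 = 1/3 ≈ 0.33333)
E(X, G) = -3 + 5*X (E(X, G) = 2 - (X - 1)*(-5) = 2 - (-1 + X)*(-5) = 2 - (5 - 5*X) = 2 + (-5 + 5*X) = -3 + 5*X)
d = 4/9 (d = ((-3 + 5*0) + ((1 + 1) + 1/3))**2 = ((-3 + 0) + (2 + 1/3))**2 = (-3 + 7/3)**2 = (-2/3)**2 = 4/9 ≈ 0.44444)
H(I, v) = 4/9
sqrt(H(A(-3, 3), 7) - 393) = sqrt(4/9 - 393) = sqrt(-3533/9) = I*sqrt(3533)/3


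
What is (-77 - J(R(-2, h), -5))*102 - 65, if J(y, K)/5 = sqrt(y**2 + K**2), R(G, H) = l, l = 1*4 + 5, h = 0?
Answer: -7919 - 510*sqrt(106) ≈ -13170.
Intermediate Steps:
l = 9 (l = 4 + 5 = 9)
R(G, H) = 9
J(y, K) = 5*sqrt(K**2 + y**2) (J(y, K) = 5*sqrt(y**2 + K**2) = 5*sqrt(K**2 + y**2))
(-77 - J(R(-2, h), -5))*102 - 65 = (-77 - 5*sqrt((-5)**2 + 9**2))*102 - 65 = (-77 - 5*sqrt(25 + 81))*102 - 65 = (-77 - 5*sqrt(106))*102 - 65 = (-7854 - 510*sqrt(106)) - 65 = -7919 - 510*sqrt(106)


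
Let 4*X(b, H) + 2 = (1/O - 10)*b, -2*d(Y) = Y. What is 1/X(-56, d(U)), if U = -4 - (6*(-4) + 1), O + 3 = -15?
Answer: 18/2525 ≈ 0.0071287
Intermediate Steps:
O = -18 (O = -3 - 15 = -18)
U = 19 (U = -4 - (-24 + 1) = -4 - 1*(-23) = -4 + 23 = 19)
d(Y) = -Y/2
X(b, H) = -½ - 181*b/72 (X(b, H) = -½ + ((1/(-18) - 10)*b)/4 = -½ + ((-1/18 - 10)*b)/4 = -½ + (-181*b/18)/4 = -½ - 181*b/72)
1/X(-56, d(U)) = 1/(-½ - 181/72*(-56)) = 1/(-½ + 1267/9) = 1/(2525/18) = 18/2525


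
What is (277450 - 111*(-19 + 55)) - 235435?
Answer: 38019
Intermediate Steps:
(277450 - 111*(-19 + 55)) - 235435 = (277450 - 111*36) - 235435 = (277450 - 3996) - 235435 = 273454 - 235435 = 38019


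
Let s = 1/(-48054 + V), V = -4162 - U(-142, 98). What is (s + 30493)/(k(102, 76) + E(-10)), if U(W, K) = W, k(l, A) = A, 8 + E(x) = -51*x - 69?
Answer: 1587892481/26505666 ≈ 59.908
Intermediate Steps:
E(x) = -77 - 51*x (E(x) = -8 + (-51*x - 69) = -8 + (-69 - 51*x) = -77 - 51*x)
V = -4020 (V = -4162 - 1*(-142) = -4162 + 142 = -4020)
s = -1/52074 (s = 1/(-48054 - 4020) = 1/(-52074) = -1/52074 ≈ -1.9203e-5)
(s + 30493)/(k(102, 76) + E(-10)) = (-1/52074 + 30493)/(76 + (-77 - 51*(-10))) = 1587892481/(52074*(76 + (-77 + 510))) = 1587892481/(52074*(76 + 433)) = (1587892481/52074)/509 = (1587892481/52074)*(1/509) = 1587892481/26505666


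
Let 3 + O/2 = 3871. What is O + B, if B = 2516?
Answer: 10252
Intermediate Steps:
O = 7736 (O = -6 + 2*3871 = -6 + 7742 = 7736)
O + B = 7736 + 2516 = 10252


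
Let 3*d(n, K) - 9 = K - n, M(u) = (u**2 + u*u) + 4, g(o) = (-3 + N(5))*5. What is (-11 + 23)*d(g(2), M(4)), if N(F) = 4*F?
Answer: -160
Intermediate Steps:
g(o) = 85 (g(o) = (-3 + 4*5)*5 = (-3 + 20)*5 = 17*5 = 85)
M(u) = 4 + 2*u**2 (M(u) = (u**2 + u**2) + 4 = 2*u**2 + 4 = 4 + 2*u**2)
d(n, K) = 3 - n/3 + K/3 (d(n, K) = 3 + (K - n)/3 = 3 + (-n/3 + K/3) = 3 - n/3 + K/3)
(-11 + 23)*d(g(2), M(4)) = (-11 + 23)*(3 - 1/3*85 + (4 + 2*4**2)/3) = 12*(3 - 85/3 + (4 + 2*16)/3) = 12*(3 - 85/3 + (4 + 32)/3) = 12*(3 - 85/3 + (1/3)*36) = 12*(3 - 85/3 + 12) = 12*(-40/3) = -160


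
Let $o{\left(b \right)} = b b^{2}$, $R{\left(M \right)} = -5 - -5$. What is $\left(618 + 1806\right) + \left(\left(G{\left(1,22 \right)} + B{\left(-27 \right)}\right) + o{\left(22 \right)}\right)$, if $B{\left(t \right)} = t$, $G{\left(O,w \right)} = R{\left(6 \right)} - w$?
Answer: $13023$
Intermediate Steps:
$R{\left(M \right)} = 0$ ($R{\left(M \right)} = -5 + 5 = 0$)
$G{\left(O,w \right)} = - w$ ($G{\left(O,w \right)} = 0 - w = - w$)
$o{\left(b \right)} = b^{3}$
$\left(618 + 1806\right) + \left(\left(G{\left(1,22 \right)} + B{\left(-27 \right)}\right) + o{\left(22 \right)}\right) = \left(618 + 1806\right) + \left(\left(\left(-1\right) 22 - 27\right) + 22^{3}\right) = 2424 + \left(\left(-22 - 27\right) + 10648\right) = 2424 + \left(-49 + 10648\right) = 2424 + 10599 = 13023$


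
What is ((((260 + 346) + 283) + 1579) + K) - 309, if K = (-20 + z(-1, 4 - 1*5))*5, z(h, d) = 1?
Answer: 2064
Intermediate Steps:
K = -95 (K = (-20 + 1)*5 = -19*5 = -95)
((((260 + 346) + 283) + 1579) + K) - 309 = ((((260 + 346) + 283) + 1579) - 95) - 309 = (((606 + 283) + 1579) - 95) - 309 = ((889 + 1579) - 95) - 309 = (2468 - 95) - 309 = 2373 - 309 = 2064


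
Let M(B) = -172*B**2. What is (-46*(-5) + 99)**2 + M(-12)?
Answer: 83473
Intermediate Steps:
(-46*(-5) + 99)**2 + M(-12) = (-46*(-5) + 99)**2 - 172*(-12)**2 = (230 + 99)**2 - 172*144 = 329**2 - 24768 = 108241 - 24768 = 83473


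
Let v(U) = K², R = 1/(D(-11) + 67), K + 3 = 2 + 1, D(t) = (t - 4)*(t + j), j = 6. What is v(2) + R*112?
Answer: 56/71 ≈ 0.78873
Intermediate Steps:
D(t) = (-4 + t)*(6 + t) (D(t) = (t - 4)*(t + 6) = (-4 + t)*(6 + t))
K = 0 (K = -3 + (2 + 1) = -3 + 3 = 0)
R = 1/142 (R = 1/((-24 + (-11)² + 2*(-11)) + 67) = 1/((-24 + 121 - 22) + 67) = 1/(75 + 67) = 1/142 ≈ 0.0070423)
v(U) = 0 (v(U) = 0² = 0)
v(2) + R*112 = 0 + (1/142)*112 = 0 + 56/71 = 56/71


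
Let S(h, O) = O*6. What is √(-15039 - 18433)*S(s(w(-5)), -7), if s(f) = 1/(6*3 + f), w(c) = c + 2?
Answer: -336*I*√523 ≈ -7684.0*I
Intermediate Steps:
w(c) = 2 + c
s(f) = 1/(18 + f)
S(h, O) = 6*O
√(-15039 - 18433)*S(s(w(-5)), -7) = √(-15039 - 18433)*(6*(-7)) = √(-33472)*(-42) = (8*I*√523)*(-42) = -336*I*√523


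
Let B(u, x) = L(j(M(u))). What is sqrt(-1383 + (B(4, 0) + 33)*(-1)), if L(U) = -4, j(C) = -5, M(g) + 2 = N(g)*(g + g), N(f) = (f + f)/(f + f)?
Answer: 2*I*sqrt(353) ≈ 37.577*I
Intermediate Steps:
N(f) = 1 (N(f) = (2*f)/((2*f)) = (2*f)*(1/(2*f)) = 1)
M(g) = -2 + 2*g (M(g) = -2 + 1*(g + g) = -2 + 1*(2*g) = -2 + 2*g)
B(u, x) = -4
sqrt(-1383 + (B(4, 0) + 33)*(-1)) = sqrt(-1383 + (-4 + 33)*(-1)) = sqrt(-1383 + 29*(-1)) = sqrt(-1383 - 29) = sqrt(-1412) = 2*I*sqrt(353)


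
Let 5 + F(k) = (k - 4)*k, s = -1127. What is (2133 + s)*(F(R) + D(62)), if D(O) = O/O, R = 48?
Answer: 2120648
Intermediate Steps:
D(O) = 1
F(k) = -5 + k*(-4 + k) (F(k) = -5 + (k - 4)*k = -5 + (-4 + k)*k = -5 + k*(-4 + k))
(2133 + s)*(F(R) + D(62)) = (2133 - 1127)*((-5 + 48² - 4*48) + 1) = 1006*((-5 + 2304 - 192) + 1) = 1006*(2107 + 1) = 1006*2108 = 2120648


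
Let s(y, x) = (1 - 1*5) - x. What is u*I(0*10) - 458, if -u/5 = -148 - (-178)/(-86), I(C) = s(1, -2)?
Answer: -84224/43 ≈ -1958.7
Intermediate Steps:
s(y, x) = -4 - x (s(y, x) = (1 - 5) - x = -4 - x)
I(C) = -2 (I(C) = -4 - 1*(-2) = -4 + 2 = -2)
u = 32265/43 (u = -5*(-148 - (-178)/(-86)) = -5*(-148 - (-178)*(-1)/86) = -5*(-148 - 1*89/43) = -5*(-148 - 89/43) = -5*(-6453/43) = 32265/43 ≈ 750.35)
u*I(0*10) - 458 = (32265/43)*(-2) - 458 = -64530/43 - 458 = -84224/43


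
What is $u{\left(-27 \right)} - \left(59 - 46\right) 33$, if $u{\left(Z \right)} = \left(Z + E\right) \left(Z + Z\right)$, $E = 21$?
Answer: $-105$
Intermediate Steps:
$u{\left(Z \right)} = 2 Z \left(21 + Z\right)$ ($u{\left(Z \right)} = \left(Z + 21\right) \left(Z + Z\right) = \left(21 + Z\right) 2 Z = 2 Z \left(21 + Z\right)$)
$u{\left(-27 \right)} - \left(59 - 46\right) 33 = 2 \left(-27\right) \left(21 - 27\right) - \left(59 - 46\right) 33 = 2 \left(-27\right) \left(-6\right) - 13 \cdot 33 = 324 - 429 = -105$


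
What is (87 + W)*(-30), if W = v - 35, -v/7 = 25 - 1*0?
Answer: 3690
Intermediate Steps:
v = -175 (v = -7*(25 - 1*0) = -7*(25 + 0) = -7*25 = -175)
W = -210 (W = -175 - 35 = -210)
(87 + W)*(-30) = (87 - 210)*(-30) = -123*(-30) = 3690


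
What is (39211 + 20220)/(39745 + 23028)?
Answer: 59431/62773 ≈ 0.94676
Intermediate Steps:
(39211 + 20220)/(39745 + 23028) = 59431/62773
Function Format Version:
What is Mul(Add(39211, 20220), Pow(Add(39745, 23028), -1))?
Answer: Rational(59431, 62773) ≈ 0.94676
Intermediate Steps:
Mul(Add(39211, 20220), Pow(Add(39745, 23028), -1)) = Mul(59431, Pow(62773, -1)) = Mul(59431, Rational(1, 62773)) = Rational(59431, 62773)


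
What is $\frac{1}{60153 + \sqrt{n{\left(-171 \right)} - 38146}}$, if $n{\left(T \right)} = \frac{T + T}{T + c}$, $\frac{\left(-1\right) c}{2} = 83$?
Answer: $\frac{20271561}{1219408063693} - \frac{2 i \sqrt{1083021955}}{1219408063693} \approx 1.6624 \cdot 10^{-5} - 5.3976 \cdot 10^{-8} i$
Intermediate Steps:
$c = -166$ ($c = \left(-2\right) 83 = -166$)
$n{\left(T \right)} = \frac{2 T}{-166 + T}$ ($n{\left(T \right)} = \frac{T + T}{T - 166} = \frac{2 T}{-166 + T}$)
$\frac{1}{60153 + \sqrt{n{\left(-171 \right)} - 38146}} = \frac{1}{60153 + \sqrt{2 \left(-171\right) \frac{1}{-166 - 171} - 38146}} = \frac{1}{60153 + \sqrt{2 \left(-171\right) \frac{1}{-337} - 38146}} = \frac{1}{60153 + \sqrt{2 \left(-171\right) \left(- \frac{1}{337}\right) - 38146}} = \frac{1}{60153 + \sqrt{\frac{342}{337} - 38146}} = \frac{1}{60153 + \sqrt{- \frac{12854860}{337}}} = \frac{1}{60153 + \frac{2 i \sqrt{1083021955}}{337}}$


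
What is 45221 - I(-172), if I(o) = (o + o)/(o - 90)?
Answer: 5923779/131 ≈ 45220.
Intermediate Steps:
I(o) = 2*o/(-90 + o) (I(o) = (2*o)/(-90 + o) = 2*o/(-90 + o))
45221 - I(-172) = 45221 - 2*(-172)/(-90 - 172) = 45221 - 2*(-172)/(-262) = 45221 - 2*(-172)*(-1)/262 = 45221 - 1*172/131 = 45221 - 172/131 = 5923779/131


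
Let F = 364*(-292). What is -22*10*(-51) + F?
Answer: -95068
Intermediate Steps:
F = -106288
-22*10*(-51) + F = -22*10*(-51) - 106288 = -220*(-51) - 106288 = 11220 - 106288 = -95068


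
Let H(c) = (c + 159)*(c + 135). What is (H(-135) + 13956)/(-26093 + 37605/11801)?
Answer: -41173689/76971472 ≈ -0.53492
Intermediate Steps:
H(c) = (135 + c)*(159 + c) (H(c) = (159 + c)*(135 + c) = (135 + c)*(159 + c))
(H(-135) + 13956)/(-26093 + 37605/11801) = ((21465 + (-135)² + 294*(-135)) + 13956)/(-26093 + 37605/11801) = ((21465 + 18225 - 39690) + 13956)/(-26093 + 37605*(1/11801)) = (0 + 13956)/(-26093 + 37605/11801) = 13956/(-307885888/11801) = 13956*(-11801/307885888) = -41173689/76971472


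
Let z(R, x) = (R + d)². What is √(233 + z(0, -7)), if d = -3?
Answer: 11*√2 ≈ 15.556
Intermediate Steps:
z(R, x) = (-3 + R)² (z(R, x) = (R - 3)² = (-3 + R)²)
√(233 + z(0, -7)) = √(233 + (-3 + 0)²) = √(233 + (-3)²) = √(233 + 9) = √242 = 11*√2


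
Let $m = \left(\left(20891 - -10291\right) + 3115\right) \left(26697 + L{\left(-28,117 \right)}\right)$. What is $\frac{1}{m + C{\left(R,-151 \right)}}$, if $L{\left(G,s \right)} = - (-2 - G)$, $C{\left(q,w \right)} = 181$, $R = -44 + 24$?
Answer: $\frac{1}{914735468} \approx 1.0932 \cdot 10^{-9}$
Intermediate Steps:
$R = -20$
$L{\left(G,s \right)} = 2 + G$
$m = 914735287$ ($m = \left(\left(20891 - -10291\right) + 3115\right) \left(26697 + \left(2 - 28\right)\right) = \left(\left(20891 + 10291\right) + 3115\right) \left(26697 - 26\right) = \left(31182 + 3115\right) 26671 = 34297 \cdot 26671 = 914735287$)
$\frac{1}{m + C{\left(R,-151 \right)}} = \frac{1}{914735287 + 181} = \frac{1}{914735468}$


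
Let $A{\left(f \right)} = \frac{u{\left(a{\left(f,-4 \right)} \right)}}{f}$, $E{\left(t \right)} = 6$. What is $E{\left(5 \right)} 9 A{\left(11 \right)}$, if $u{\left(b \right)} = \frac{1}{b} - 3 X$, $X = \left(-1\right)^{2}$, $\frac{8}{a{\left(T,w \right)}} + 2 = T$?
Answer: $- \frac{405}{44} \approx -9.2045$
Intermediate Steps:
$a{\left(T,w \right)} = \frac{8}{-2 + T}$
$X = 1$
$u{\left(b \right)} = -3 + \frac{1}{b}$ ($u{\left(b \right)} = \frac{1}{b} - 3 = -3 + \frac{1}{b}$)
$A{\left(f \right)} = \frac{- \frac{13}{4} + \frac{f}{8}}{f}$ ($A{\left(f \right)} = \frac{-3 + \frac{1}{8 \frac{1}{-2 + f}}}{f} = \frac{-3 + \left(- \frac{1}{4} + \frac{f}{8}\right)}{f} = \frac{- \frac{13}{4} + \frac{f}{8}}{f}$)
$E{\left(5 \right)} 9 A{\left(11 \right)} = 6 \cdot 9 \frac{-26 + 11}{8 \cdot 11} = 54 \cdot \frac{1}{8} \cdot \frac{1}{11} \left(-15\right) = 54 \left(- \frac{15}{88}\right) = - \frac{405}{44}$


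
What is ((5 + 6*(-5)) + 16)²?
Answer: 81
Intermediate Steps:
((5 + 6*(-5)) + 16)² = ((5 - 30) + 16)² = (-25 + 16)² = (-9)² = 81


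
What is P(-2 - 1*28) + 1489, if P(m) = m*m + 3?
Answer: 2392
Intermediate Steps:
P(m) = 3 + m² (P(m) = m² + 3 = 3 + m²)
P(-2 - 1*28) + 1489 = (3 + (-2 - 1*28)²) + 1489 = (3 + (-2 - 28)²) + 1489 = (3 + (-30)²) + 1489 = (3 + 900) + 1489 = 903 + 1489 = 2392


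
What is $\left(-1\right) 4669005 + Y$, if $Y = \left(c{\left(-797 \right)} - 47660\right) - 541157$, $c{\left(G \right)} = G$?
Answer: $-5258619$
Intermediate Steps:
$Y = -589614$ ($Y = \left(-797 - 47660\right) - 541157 = -48457 - 541157 = -589614$)
$\left(-1\right) 4669005 + Y = \left(-1\right) 4669005 - 589614 = -4669005 - 589614 = -5258619$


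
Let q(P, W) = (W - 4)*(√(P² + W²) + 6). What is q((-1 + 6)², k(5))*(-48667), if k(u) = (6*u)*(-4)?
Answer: 36208248 + 30173540*√601 ≈ 7.7592e+8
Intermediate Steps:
k(u) = -24*u
q(P, W) = (-4 + W)*(6 + √(P² + W²))
q((-1 + 6)², k(5))*(-48667) = (-24 - 4*√(((-1 + 6)²)² + (-24*5)²) + 6*(-24*5) + (-24*5)*√(((-1 + 6)²)² + (-24*5)²))*(-48667) = (-24 - 4*√((5²)² + (-120)²) + 6*(-120) - 120*√((5²)² + (-120)²))*(-48667) = (-24 - 4*√(25² + 14400) - 720 - 120*√(25² + 14400))*(-48667) = (-24 - 4*√(625 + 14400) - 720 - 120*√(625 + 14400))*(-48667) = (-24 - 20*√601 - 720 - 600*√601)*(-48667) = (-744 - 620*√601)*(-48667) = 36208248 + 30173540*√601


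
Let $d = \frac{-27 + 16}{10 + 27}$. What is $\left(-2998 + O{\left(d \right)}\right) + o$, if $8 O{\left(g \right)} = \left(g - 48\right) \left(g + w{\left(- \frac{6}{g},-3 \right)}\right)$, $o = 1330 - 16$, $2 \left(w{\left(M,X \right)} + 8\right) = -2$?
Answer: $- \frac{2228555}{1369} \approx -1627.9$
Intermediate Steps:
$w{\left(M,X \right)} = -9$ ($w{\left(M,X \right)} = -8 + \frac{1}{2} \left(-2\right) = -8 - 1 = -9$)
$d = - \frac{11}{37} \approx -0.2973$
$o = 1314$
$O{\left(g \right)} = \frac{\left(-48 + g\right) \left(-9 + g\right)}{8}$ ($O{\left(g \right)} = \frac{\left(g - 48\right) \left(g - 9\right)}{8} = \frac{\left(-48 + g\right) \left(-9 + g\right)}{8}$)
$\left(-2998 + O{\left(d \right)}\right) + o = \left(-2998 + \left(54 - - \frac{627}{296} + \frac{\left(- \frac{11}{37}\right)^{2}}{8}\right)\right) + 1314 = \left(-2998 + \left(54 + \frac{627}{296} + \frac{1}{8} \cdot \frac{121}{1369}\right)\right) + 1314 = \left(-2998 + \left(54 + \frac{627}{296} + \frac{121}{10952}\right)\right) + 1314 = \left(-2998 + \frac{76841}{1369}\right) + 1314 = - \frac{4027421}{1369} + 1314 = - \frac{2228555}{1369}$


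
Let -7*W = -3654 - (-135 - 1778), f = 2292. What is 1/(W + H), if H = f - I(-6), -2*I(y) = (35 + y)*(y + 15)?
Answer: 14/37397 ≈ 0.00037436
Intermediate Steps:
I(y) = -(15 + y)*(35 + y)/2 (I(y) = -(35 + y)*(y + 15)/2 = -(35 + y)*(15 + y)/2 = -(15 + y)*(35 + y)/2)
H = 4845/2 (H = 2292 - (-525/2 - 25*(-6) - 1/2*(-6)**2) = 2292 - (-525/2 + 150 - 1/2*36) = 2292 - (-525/2 + 150 - 18) = 2292 - 1*(-261/2) = 2292 + 261/2 = 4845/2 ≈ 2422.5)
W = 1741/7 (W = -(-3654 - (-135 - 1778))/7 = -(-3654 - 1*(-1913))/7 = -(-3654 + 1913)/7 = -1/7*(-1741) = 1741/7 ≈ 248.71)
1/(W + H) = 1/(1741/7 + 4845/2) = 1/(37397/14) = 14/37397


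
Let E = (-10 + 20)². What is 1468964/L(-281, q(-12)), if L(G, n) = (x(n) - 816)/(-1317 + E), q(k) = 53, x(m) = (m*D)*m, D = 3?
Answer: -1787729188/7611 ≈ -2.3489e+5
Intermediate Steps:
x(m) = 3*m² (x(m) = (m*3)*m = (3*m)*m = 3*m²)
E = 100 (E = 10² = 100)
L(G, n) = 816/1217 - 3*n²/1217 (L(G, n) = (3*n² - 816)/(-1317 + 100) = (-816 + 3*n²)/(-1217) = (-816 + 3*n²)*(-1/1217) = 816/1217 - 3*n²/1217)
1468964/L(-281, q(-12)) = 1468964/(816/1217 - 3/1217*53²) = 1468964/(816/1217 - 3/1217*2809) = 1468964/(816/1217 - 8427/1217) = 1468964/(-7611/1217) = 1468964*(-1217/7611) = -1787729188/7611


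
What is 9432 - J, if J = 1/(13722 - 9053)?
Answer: 44038007/4669 ≈ 9432.0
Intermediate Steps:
J = 1/4669 ≈ 0.00021418
9432 - J = 9432 - 1*1/4669 = 9432 - 1/4669 = 44038007/4669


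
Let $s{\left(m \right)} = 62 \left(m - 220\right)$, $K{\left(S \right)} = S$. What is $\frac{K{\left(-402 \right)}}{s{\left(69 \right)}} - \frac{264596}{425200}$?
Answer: $- \frac{288277169}{497590300} \approx -0.57935$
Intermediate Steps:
$s{\left(m \right)} = -13640 + 62 m$ ($s{\left(m \right)} = 62 \left(-220 + m\right) = -13640 + 62 m$)
$\frac{K{\left(-402 \right)}}{s{\left(69 \right)}} - \frac{264596}{425200} = - \frac{402}{-13640 + 62 \cdot 69} - \frac{264596}{425200} = - \frac{402}{-13640 + 4278} - \frac{66149}{106300} = - \frac{402}{-9362} - \frac{66149}{106300} = \left(-402\right) \left(- \frac{1}{9362}\right) - \frac{66149}{106300} = \frac{201}{4681} - \frac{66149}{106300} = - \frac{288277169}{497590300}$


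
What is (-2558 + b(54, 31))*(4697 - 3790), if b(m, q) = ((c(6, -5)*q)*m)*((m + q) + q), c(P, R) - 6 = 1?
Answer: 1230554110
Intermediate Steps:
c(P, R) = 7 (c(P, R) = 6 + 1 = 7)
b(m, q) = 7*m*q*(m + 2*q) (b(m, q) = ((7*q)*m)*((m + q) + q) = (7*m*q)*(m + 2*q) = 7*m*q*(m + 2*q))
(-2558 + b(54, 31))*(4697 - 3790) = (-2558 + 7*54*31*(54 + 2*31))*(4697 - 3790) = (-2558 + 7*54*31*(54 + 62))*907 = (-2558 + 7*54*31*116)*907 = (-2558 + 1359288)*907 = 1356730*907 = 1230554110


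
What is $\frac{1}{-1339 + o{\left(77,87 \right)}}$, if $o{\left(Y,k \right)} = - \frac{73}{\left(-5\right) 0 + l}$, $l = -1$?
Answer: $- \frac{1}{1266} \approx -0.00078989$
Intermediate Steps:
$o{\left(Y,k \right)} = 73$ ($o{\left(Y,k \right)} = - \frac{73}{\left(-5\right) 0 - 1} = - \frac{73}{0 - 1} = - \frac{73}{-1} = \left(-73\right) \left(-1\right) = 73$)
$\frac{1}{-1339 + o{\left(77,87 \right)}} = \frac{1}{-1339 + 73} = \frac{1}{-1266} = - \frac{1}{1266}$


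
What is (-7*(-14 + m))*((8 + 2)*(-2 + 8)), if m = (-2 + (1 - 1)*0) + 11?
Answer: 2100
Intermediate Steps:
m = 9 (m = (-2 + 0*0) + 11 = (-2 + 0) + 11 = -2 + 11 = 9)
(-7*(-14 + m))*((8 + 2)*(-2 + 8)) = (-7*(-14 + 9))*((8 + 2)*(-2 + 8)) = (-7*(-5))*(10*6) = 35*60 = 2100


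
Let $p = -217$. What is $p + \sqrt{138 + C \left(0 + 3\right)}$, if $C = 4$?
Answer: $-217 + 5 \sqrt{6} \approx -204.75$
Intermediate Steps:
$p + \sqrt{138 + C \left(0 + 3\right)} = -217 + \sqrt{138 + 4 \left(0 + 3\right)} = -217 + \sqrt{138 + 4 \cdot 3} = -217 + \sqrt{138 + 12} = -217 + \sqrt{150} = -217 + 5 \sqrt{6}$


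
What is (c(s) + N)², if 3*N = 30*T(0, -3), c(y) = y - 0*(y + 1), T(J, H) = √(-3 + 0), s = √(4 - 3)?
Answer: -299 + 20*I*√3 ≈ -299.0 + 34.641*I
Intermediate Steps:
s = 1 (s = √1 = 1)
T(J, H) = I*√3 (T(J, H) = √(-3) = I*√3)
c(y) = y (c(y) = y - 0*(1 + y) = y - 1*0 = y + 0 = y)
N = 10*I*√3 (N = (30*(I*√3))/3 = (30*I*√3)/3 = 10*I*√3 ≈ 17.32*I)
(c(s) + N)² = (1 + 10*I*√3)²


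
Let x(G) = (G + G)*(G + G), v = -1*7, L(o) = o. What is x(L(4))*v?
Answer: -448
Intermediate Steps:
v = -7
x(G) = 4*G² (x(G) = (2*G)*(2*G) = 4*G²)
x(L(4))*v = (4*4²)*(-7) = (4*16)*(-7) = 64*(-7) = -448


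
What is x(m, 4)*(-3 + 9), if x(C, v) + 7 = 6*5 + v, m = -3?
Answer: 162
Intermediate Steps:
x(C, v) = 23 + v (x(C, v) = -7 + (6*5 + v) = -7 + (30 + v) = 23 + v)
x(m, 4)*(-3 + 9) = (23 + 4)*(-3 + 9) = 27*6 = 162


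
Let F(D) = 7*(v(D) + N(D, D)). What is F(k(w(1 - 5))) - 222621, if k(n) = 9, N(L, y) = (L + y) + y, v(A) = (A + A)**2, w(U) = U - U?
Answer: -220164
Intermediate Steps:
w(U) = 0
v(A) = 4*A**2 (v(A) = (2*A)**2 = 4*A**2)
N(L, y) = L + 2*y
F(D) = 21*D + 28*D**2 (F(D) = 7*(4*D**2 + (D + 2*D)) = 7*(4*D**2 + 3*D) = 7*(3*D + 4*D**2) = 21*D + 28*D**2)
F(k(w(1 - 5))) - 222621 = 7*9*(3 + 4*9) - 222621 = 7*9*(3 + 36) - 222621 = 7*9*39 - 222621 = 2457 - 222621 = -220164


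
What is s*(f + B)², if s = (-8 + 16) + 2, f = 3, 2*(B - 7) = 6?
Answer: 1690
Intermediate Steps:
B = 10 (B = 7 + (½)*6 = 7 + 3 = 10)
s = 10 (s = 8 + 2 = 10)
s*(f + B)² = 10*(3 + 10)² = 10*13² = 10*169 = 1690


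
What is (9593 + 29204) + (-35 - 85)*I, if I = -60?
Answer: 45997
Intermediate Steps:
(9593 + 29204) + (-35 - 85)*I = (9593 + 29204) + (-35 - 85)*(-60) = 38797 - 120*(-60) = 38797 + 7200 = 45997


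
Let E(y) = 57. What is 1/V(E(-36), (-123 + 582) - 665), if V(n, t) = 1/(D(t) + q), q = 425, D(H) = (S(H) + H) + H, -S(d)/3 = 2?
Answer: 7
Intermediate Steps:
S(d) = -6 (S(d) = -3*2 = -6)
D(H) = -6 + 2*H (D(H) = (-6 + H) + H = -6 + 2*H)
V(n, t) = 1/(419 + 2*t) (V(n, t) = 1/((-6 + 2*t) + 425) = 1/(419 + 2*t))
1/V(E(-36), (-123 + 582) - 665) = 1/(1/(419 + 2*((-123 + 582) - 665))) = 1/(1/(419 + 2*(459 - 665))) = 1/(1/(419 + 2*(-206))) = 1/(1/(419 - 412)) = 1/(1/7) = 1/(⅐) = 7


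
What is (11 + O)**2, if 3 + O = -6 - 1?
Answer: 1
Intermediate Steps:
O = -10 (O = -3 + (-6 - 1) = -3 - 7 = -10)
(11 + O)**2 = (11 - 10)**2 = 1**2 = 1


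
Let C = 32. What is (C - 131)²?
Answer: 9801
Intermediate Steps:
(C - 131)² = (32 - 131)² = (-99)² = 9801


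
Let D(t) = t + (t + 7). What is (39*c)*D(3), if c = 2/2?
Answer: 507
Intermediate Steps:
D(t) = 7 + 2*t (D(t) = t + (7 + t) = 7 + 2*t)
c = 1 (c = 2*(½) = 1)
(39*c)*D(3) = (39*1)*(7 + 2*3) = 39*(7 + 6) = 39*13 = 507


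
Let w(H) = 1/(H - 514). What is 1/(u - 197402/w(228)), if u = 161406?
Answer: 1/56618378 ≈ 1.7662e-8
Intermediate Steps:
w(H) = 1/(-514 + H)
1/(u - 197402/w(228)) = 1/(161406 - 197402/(1/(-514 + 228))) = 1/(161406 - 197402/(1/(-286))) = 1/(161406 - 197402/(-1/286)) = 1/(161406 - 197402*(-286)) = 1/(161406 - 1*(-56456972)) = 1/(161406 + 56456972) = 1/56618378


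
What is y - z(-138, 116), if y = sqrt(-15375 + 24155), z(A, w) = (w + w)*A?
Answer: 32016 + 2*sqrt(2195) ≈ 32110.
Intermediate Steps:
z(A, w) = 2*A*w (z(A, w) = (2*w)*A = 2*A*w)
y = 2*sqrt(2195) (y = sqrt(8780) = 2*sqrt(2195) ≈ 93.702)
y - z(-138, 116) = 2*sqrt(2195) - 2*(-138)*116 = 2*sqrt(2195) - 1*(-32016) = 2*sqrt(2195) + 32016 = 32016 + 2*sqrt(2195)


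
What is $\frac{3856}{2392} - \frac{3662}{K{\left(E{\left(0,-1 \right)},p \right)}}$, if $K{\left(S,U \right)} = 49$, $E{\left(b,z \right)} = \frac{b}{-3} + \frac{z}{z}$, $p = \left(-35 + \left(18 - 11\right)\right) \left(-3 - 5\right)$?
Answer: $- \frac{1071320}{14651} \approx -73.123$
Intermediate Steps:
$p = 224$ ($p = \left(-35 + 7\right) \left(-8\right) = \left(-28\right) \left(-8\right) = 224$)
$E{\left(b,z \right)} = 1 - \frac{b}{3}$ ($E{\left(b,z \right)} = b \left(- \frac{1}{3}\right) + 1 = - \frac{b}{3} + 1 = 1 - \frac{b}{3}$)
$\frac{3856}{2392} - \frac{3662}{K{\left(E{\left(0,-1 \right)},p \right)}} = \frac{3856}{2392} - \frac{3662}{49} = 3856 \cdot \frac{1}{2392} - \frac{3662}{49} = \frac{482}{299} - \frac{3662}{49} = - \frac{1071320}{14651}$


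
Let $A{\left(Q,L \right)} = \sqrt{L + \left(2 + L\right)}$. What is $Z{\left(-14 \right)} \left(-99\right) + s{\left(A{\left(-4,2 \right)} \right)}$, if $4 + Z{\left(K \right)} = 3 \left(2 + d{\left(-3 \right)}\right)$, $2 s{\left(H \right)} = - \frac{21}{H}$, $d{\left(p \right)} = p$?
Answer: $693 - \frac{7 \sqrt{6}}{4} \approx 688.71$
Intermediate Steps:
$A{\left(Q,L \right)} = \sqrt{2 + 2 L}$
$s{\left(H \right)} = - \frac{21}{2 H}$ ($s{\left(H \right)} = \frac{\left(-21\right) \frac{1}{H}}{2} = - \frac{21}{2 H}$)
$Z{\left(K \right)} = -7$ ($Z{\left(K \right)} = -4 + 3 \left(2 - 3\right) = -4 + 3 \left(-1\right) = -4 - 3 = -7$)
$Z{\left(-14 \right)} \left(-99\right) + s{\left(A{\left(-4,2 \right)} \right)} = \left(-7\right) \left(-99\right) - \frac{21}{2 \sqrt{2 + 2 \cdot 2}} = 693 - \frac{21}{2 \sqrt{2 + 4}} = 693 - \frac{21}{2 \sqrt{6}} = 693 - \frac{21 \frac{\sqrt{6}}{6}}{2} = 693 - \frac{7 \sqrt{6}}{4}$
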